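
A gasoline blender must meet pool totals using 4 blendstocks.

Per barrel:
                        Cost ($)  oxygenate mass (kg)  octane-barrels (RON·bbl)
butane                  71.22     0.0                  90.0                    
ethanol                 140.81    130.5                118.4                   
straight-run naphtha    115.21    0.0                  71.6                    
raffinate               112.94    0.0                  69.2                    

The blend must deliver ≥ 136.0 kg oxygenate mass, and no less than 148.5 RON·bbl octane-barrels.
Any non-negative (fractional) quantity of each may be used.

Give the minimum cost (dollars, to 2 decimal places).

$166.61

Let x1 = barrels of butane, x2 = barrels of ethanol, x3 = barrels of straight-run naphtha, x4 = barrels of raffinate.
Minimize 71.22x1 + 140.81x2 + 115.21x3 + 112.94x4 subject to:
  130.5x2 ≥ 136   (oxygenate mass)
  90x1 + 118.4x2 + 71.6x3 + 69.2x4 ≥ 148.5   (octane-barrels)
  x1, x2, x3, x4 ≥ 0.
The cheapest feasible vertex uses only butane, ethanol; straight-run naphtha, raffinate are not used. Binding constraints: oxygenate mass and octane-barrels.
That vertex is x1 = 0.279, x2 = 1.0421.
Hence cost = 71.22·0.279 + 140.81·1.0421 = $166.6085.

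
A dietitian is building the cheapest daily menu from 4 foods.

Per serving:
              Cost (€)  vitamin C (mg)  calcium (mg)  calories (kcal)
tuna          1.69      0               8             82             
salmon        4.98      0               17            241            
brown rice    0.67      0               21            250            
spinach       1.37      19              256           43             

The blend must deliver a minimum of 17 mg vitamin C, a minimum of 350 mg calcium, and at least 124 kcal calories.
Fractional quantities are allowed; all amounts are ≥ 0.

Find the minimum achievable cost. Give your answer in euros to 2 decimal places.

Treat it as an LP. Let x1 = servings of tuna, x2 = servings of salmon, x3 = servings of brown rice, x4 = servings of spinach.
Minimise 1.69x1 + 4.98x2 + 0.67x3 + 1.37x4 s.t.:
  19x4 ≥ 17   (vitamin C)
  8x1 + 17x2 + 21x3 + 256x4 ≥ 350   (calcium)
  82x1 + 241x2 + 250x3 + 43x4 ≥ 124   (calories)
  x1, x2, x3, x4 ≥ 0.
The minimum-cost mix takes nothing from tuna, salmon — only brown rice, spinach. Binding constraints: calcium and calories.
So brown rice = 0.2646 servings, spinach = 1.345 servings.
Objective = 0.67·0.2646 + 1.37·1.345 = 2.0199.

€2.02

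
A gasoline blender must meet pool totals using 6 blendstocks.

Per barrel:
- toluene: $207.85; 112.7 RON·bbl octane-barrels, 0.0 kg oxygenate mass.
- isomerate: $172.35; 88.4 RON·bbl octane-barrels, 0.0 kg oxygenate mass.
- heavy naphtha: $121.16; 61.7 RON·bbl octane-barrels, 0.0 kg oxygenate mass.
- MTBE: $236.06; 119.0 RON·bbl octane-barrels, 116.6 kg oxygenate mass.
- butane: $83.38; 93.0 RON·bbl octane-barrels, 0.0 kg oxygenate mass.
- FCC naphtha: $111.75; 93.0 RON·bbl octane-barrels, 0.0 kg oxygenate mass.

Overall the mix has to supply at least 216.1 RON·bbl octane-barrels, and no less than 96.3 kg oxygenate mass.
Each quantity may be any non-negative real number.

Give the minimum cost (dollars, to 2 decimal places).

Let x1 = barrels of toluene, x2 = barrels of isomerate, x3 = barrels of heavy naphtha, x4 = barrels of MTBE, x5 = barrels of butane, x6 = barrels of FCC naphtha.
min 207.85x1 + 172.35x2 + 121.16x3 + 236.06x4 + 83.38x5 + 111.75x6 with:
  112.7x1 + 88.4x2 + 61.7x3 + 119x4 + 93x5 + 93x6 ≥ 216.1   (octane-barrels)
  116.6x4 ≥ 96.3   (oxygenate mass)
  x1, x2, x3, x4, x5, x6 ≥ 0.
At the optimum only MTBE, butane are positive (toluene, isomerate, heavy naphtha, FCC naphtha = 0). There the octane-barrels and oxygenate mass constraints are tight.
That vertex is x4 = 0.825901, x5 = 1.26686.
Total cost: 236.06·0.825901 + 83.38·1.26686 = 300.5930.

$300.59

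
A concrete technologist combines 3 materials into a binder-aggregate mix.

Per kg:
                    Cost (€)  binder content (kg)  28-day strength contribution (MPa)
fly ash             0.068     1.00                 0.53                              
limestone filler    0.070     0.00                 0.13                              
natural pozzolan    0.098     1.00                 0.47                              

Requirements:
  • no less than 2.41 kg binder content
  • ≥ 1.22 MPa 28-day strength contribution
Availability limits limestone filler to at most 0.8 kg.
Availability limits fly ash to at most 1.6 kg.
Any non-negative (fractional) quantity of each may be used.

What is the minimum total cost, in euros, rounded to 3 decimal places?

€0.188

Set it up as a linear program. Let x1 = kg of fly ash, x2 = kg of limestone filler, x3 = kg of natural pozzolan.
Minimise 0.068x1 + 0.07x2 + 0.098x3 s.t.:
  1x1 + 1x3 ≥ 2.41   (binder content)
  0.53x1 + 0.13x2 + 0.47x3 ≥ 1.22   (28-day strength contribution)
  x2 ≤ 0.8
  x1 ≤ 1.6
  x1, x2, x3 ≥ 0.
The cheapest feasible vertex uses only fly ash, natural pozzolan; limestone filler is not used. The binder content and the fly ash cap requirements are met with equality.
So fly ash = 1.6 kg, natural pozzolan = 0.81 kg.
Total cost: 0.068·1.6 + 0.098·0.81 = 0.18818.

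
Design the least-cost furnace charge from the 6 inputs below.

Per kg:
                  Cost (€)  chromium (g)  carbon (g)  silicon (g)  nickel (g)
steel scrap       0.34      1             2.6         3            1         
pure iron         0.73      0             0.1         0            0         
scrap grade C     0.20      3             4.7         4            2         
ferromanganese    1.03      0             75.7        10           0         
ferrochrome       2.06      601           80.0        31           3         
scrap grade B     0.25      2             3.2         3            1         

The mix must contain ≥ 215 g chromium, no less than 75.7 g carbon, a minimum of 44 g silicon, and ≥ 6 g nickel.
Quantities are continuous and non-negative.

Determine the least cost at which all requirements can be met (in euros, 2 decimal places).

€2.45

Let x1 = kg of steel scrap, x2 = kg of pure iron, x3 = kg of scrap grade C, x4 = kg of ferromanganese, x5 = kg of ferrochrome, x6 = kg of scrap grade B.
Minimise 0.34x1 + 0.73x2 + 0.2x3 + 1.03x4 + 2.06x5 + 0.25x6 subject to:
  1x1 + 3x3 + 601x5 + 2x6 ≥ 215   (chromium)
  2.6x1 + 0.1x2 + 4.7x3 + 75.7x4 + 80x5 + 3.2x6 ≥ 75.7   (carbon)
  3x1 + 4x3 + 10x4 + 31x5 + 3x6 ≥ 44   (silicon)
  1x1 + 2x3 + 3x5 + 1x6 ≥ 6   (nickel)
  x1, x2, x3, x4, x5, x6 ≥ 0.
The optimal basis is {scrap grade C, ferromanganese, ferrochrome}; steel scrap, pure iron, scrap grade B drop out. The chromium, carbon, silicon requirements are met with equality.
Solving gives x3 = 8.145, x4 = 0.1592, x5 = 0.3171.
Cost = 0.2·8.145 + 1.03·0.1592 + 2.06·0.3171 = 2.4462.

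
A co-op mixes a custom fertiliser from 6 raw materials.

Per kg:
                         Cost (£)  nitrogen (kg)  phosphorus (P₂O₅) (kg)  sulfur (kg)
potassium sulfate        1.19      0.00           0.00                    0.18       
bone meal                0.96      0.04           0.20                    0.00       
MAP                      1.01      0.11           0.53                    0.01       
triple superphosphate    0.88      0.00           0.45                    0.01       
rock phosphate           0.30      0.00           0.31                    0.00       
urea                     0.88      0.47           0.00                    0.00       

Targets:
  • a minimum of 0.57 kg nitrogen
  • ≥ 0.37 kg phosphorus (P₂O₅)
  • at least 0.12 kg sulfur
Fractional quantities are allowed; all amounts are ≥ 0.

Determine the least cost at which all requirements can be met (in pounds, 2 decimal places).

£2.22

Let x1 = kg of potassium sulfate, x2 = kg of bone meal, x3 = kg of MAP, x4 = kg of triple superphosphate, x5 = kg of rock phosphate, x6 = kg of urea.
min 1.19x1 + 0.96x2 + 1.01x3 + 0.88x4 + 0.3x5 + 0.88x6 s.t.:
  0.04x2 + 0.11x3 + 0.47x6 ≥ 0.57   (nitrogen)
  0.2x2 + 0.53x3 + 0.45x4 + 0.31x5 ≥ 0.37   (phosphorus (P₂O₅))
  0.18x1 + 0.01x3 + 0.01x4 ≥ 0.12   (sulfur)
  x1, x2, x3, x4, x5, x6 ≥ 0.
At the optimum only potassium sulfate, rock phosphate, urea are positive (bone meal, MAP, triple superphosphate = 0). Binding constraints: nitrogen, phosphorus (P₂O₅), sulfur.
Optimal quantities: potassium sulfate = 0.6667 kg, rock phosphate = 1.194 kg, urea = 1.213 kg.
Hence cost = 1.19·0.6667 + 0.3·1.194 + 0.88·1.213 = £2.2190.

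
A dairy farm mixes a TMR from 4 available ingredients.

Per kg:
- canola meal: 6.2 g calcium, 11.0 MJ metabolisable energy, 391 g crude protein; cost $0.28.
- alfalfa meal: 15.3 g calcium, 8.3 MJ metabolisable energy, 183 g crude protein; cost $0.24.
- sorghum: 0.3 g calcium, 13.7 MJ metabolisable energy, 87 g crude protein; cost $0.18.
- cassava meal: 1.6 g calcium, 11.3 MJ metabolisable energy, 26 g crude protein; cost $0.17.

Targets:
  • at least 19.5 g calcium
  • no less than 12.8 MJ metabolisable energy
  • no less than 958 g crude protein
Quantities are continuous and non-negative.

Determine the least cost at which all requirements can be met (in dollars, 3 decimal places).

This is a linear program. Let x1 = kg of canola meal, x2 = kg of alfalfa meal, x3 = kg of sorghum, x4 = kg of cassava meal.
min 0.28x1 + 0.24x2 + 0.18x3 + 0.17x4 with:
  6.2x1 + 15.3x2 + 0.3x3 + 1.6x4 ≥ 19.5   (calcium)
  11x1 + 8.3x2 + 13.7x3 + 11.3x4 ≥ 12.8   (metabolisable energy)
  391x1 + 183x2 + 87x3 + 26x4 ≥ 958   (crude protein)
  x1, x2, x3, x4 ≥ 0.
The minimum-cost mix takes nothing from sorghum, cassava meal — only canola meal, alfalfa meal. The calcium and crude protein requirements are met with equality.
Solving gives x1 = 2.287, x2 = 0.3476.
Objective = 0.28·2.287 + 0.24·0.3476 = 0.72378.

$0.724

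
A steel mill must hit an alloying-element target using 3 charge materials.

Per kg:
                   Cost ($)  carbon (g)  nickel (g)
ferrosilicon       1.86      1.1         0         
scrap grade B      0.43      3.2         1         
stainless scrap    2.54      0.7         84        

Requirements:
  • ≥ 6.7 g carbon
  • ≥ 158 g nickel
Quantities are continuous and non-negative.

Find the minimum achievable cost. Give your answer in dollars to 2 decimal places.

This is a linear program. Let x1 = kg of ferrosilicon, x2 = kg of scrap grade B, x3 = kg of stainless scrap.
Minimise 1.86x1 + 0.43x2 + 2.54x3 with:
  1.1x1 + 3.2x2 + 0.7x3 ≥ 6.7   (carbon)
  1x2 + 84x3 ≥ 158   (nickel)
  x1, x2, x3 ≥ 0.
The optimal basis is {scrap grade B, stainless scrap}; ferrosilicon drops out. There the carbon and nickel constraints are tight.
Optimal quantities: scrap grade B = 1.687 kg, stainless scrap = 1.861 kg.
Objective = 0.43·1.687 + 2.54·1.861 = 5.4524.

$5.45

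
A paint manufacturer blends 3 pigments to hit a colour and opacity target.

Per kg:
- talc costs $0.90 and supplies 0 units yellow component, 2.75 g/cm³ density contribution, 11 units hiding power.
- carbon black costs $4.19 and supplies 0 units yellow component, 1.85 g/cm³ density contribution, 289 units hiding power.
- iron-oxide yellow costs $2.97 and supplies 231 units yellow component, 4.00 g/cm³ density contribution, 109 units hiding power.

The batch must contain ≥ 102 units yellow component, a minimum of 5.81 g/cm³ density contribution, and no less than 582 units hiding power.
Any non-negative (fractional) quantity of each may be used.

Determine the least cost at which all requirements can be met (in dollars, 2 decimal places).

$9.22

Let x1 = kg of talc, x2 = kg of carbon black, x3 = kg of iron-oxide yellow.
min 0.9x1 + 4.19x2 + 2.97x3 s.t.:
  231x3 ≥ 102   (yellow component)
  2.75x1 + 1.85x2 + 4x3 ≥ 5.81   (density contribution)
  11x1 + 289x2 + 109x3 ≥ 582   (hiding power)
  x1, x2, x3 ≥ 0.
The optimal mix uses every input. The yellow component, density contribution, hiding power requirements are met with equality.
So talc = 0.2337 kg, carbon black = 1.838 kg, iron-oxide yellow = 0.4416 kg.
Hence cost = 0.9·0.2337 + 4.19·1.838 + 2.97·0.4416 = $9.2231.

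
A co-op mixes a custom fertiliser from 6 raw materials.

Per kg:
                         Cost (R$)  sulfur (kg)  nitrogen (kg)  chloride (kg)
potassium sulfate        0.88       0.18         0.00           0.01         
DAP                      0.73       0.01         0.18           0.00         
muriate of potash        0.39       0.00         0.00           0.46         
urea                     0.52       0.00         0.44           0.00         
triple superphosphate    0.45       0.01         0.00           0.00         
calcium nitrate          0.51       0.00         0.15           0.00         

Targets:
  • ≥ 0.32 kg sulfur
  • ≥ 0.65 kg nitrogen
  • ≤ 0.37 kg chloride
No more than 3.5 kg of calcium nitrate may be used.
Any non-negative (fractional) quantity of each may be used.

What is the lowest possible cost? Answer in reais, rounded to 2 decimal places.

Set it up as a linear program. Let x1 = kg of potassium sulfate, x2 = kg of DAP, x3 = kg of muriate of potash, x4 = kg of urea, x5 = kg of triple superphosphate, x6 = kg of calcium nitrate.
Minimise 0.88x1 + 0.73x2 + 0.39x3 + 0.52x4 + 0.45x5 + 0.51x6 subject to:
  0.18x1 + 0.01x2 + 0.01x5 ≥ 0.32   (sulfur)
  0.18x2 + 0.44x4 + 0.15x6 ≥ 0.65   (nitrogen)
  0.01x1 + 0.46x3 ≤ 0.37   (chloride)
  x6 ≤ 3.5
  x1, x2, x3, x4, x5, x6 ≥ 0.
At the optimum only potassium sulfate, urea are positive (DAP, muriate of potash, triple superphosphate, calcium nitrate = 0). Binding constraints: sulfur and nitrogen.
So potassium sulfate = 1.778 kg, urea = 1.477 kg.
Objective = 0.88·1.778 + 0.52·1.477 = 2.3327.

R$2.33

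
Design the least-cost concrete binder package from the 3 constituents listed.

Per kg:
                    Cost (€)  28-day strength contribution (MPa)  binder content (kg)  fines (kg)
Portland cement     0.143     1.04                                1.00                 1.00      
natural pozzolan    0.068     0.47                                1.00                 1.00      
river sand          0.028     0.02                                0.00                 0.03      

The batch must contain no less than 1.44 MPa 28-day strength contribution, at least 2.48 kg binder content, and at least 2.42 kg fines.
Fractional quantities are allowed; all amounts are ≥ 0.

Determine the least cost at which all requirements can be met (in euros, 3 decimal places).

This is a linear program. Let x1 = kg of Portland cement, x2 = kg of natural pozzolan, x3 = kg of river sand.
Minimise 0.143x1 + 0.068x2 + 0.028x3 with:
  1.04x1 + 0.47x2 + 0.02x3 ≥ 1.44   (28-day strength contribution)
  1x1 + 1x2 ≥ 2.48   (binder content)
  1x1 + 1x2 + 0.03x3 ≥ 2.42   (fines)
  x1, x2, x3 ≥ 0.
The optimal basis is {Portland cement, natural pozzolan}; river sand drops out. There the 28-day strength contribution and binder content constraints are tight.
Optimal quantities: Portland cement = 0.4814 kg, natural pozzolan = 1.999 kg.
Cost = 0.143·0.4814 + 0.068·1.999 = 0.20477.

€0.205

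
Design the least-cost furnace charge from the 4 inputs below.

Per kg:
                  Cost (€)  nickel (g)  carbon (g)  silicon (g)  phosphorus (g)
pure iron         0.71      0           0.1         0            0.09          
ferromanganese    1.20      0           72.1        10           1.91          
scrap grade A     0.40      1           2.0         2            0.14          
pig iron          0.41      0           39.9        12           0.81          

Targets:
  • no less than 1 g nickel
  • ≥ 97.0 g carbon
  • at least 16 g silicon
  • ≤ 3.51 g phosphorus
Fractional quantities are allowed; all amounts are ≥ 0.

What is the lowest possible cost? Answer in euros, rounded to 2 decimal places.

This is a linear program. Let x1 = kg of pure iron, x2 = kg of ferromanganese, x3 = kg of scrap grade A, x4 = kg of pig iron.
Minimize 0.71x1 + 1.2x2 + 0.4x3 + 0.41x4 with:
  1x3 ≥ 1   (nickel)
  0.1x1 + 72.1x2 + 2x3 + 39.9x4 ≥ 97   (carbon)
  10x2 + 2x3 + 12x4 ≥ 16   (silicon)
  0.09x1 + 1.91x2 + 0.14x3 + 0.81x4 ≤ 3.51   (phosphorus)
  x1, x2, x3, x4 ≥ 0.
The cheapest feasible vertex uses only scrap grade A, pig iron; pure iron, ferromanganese are not used. There the nickel and carbon constraints are tight.
Optimal quantities: scrap grade A = 1 kg, pig iron = 2.381 kg.
Hence cost = 0.4·1 + 0.41·2.381 = €1.3762.

€1.38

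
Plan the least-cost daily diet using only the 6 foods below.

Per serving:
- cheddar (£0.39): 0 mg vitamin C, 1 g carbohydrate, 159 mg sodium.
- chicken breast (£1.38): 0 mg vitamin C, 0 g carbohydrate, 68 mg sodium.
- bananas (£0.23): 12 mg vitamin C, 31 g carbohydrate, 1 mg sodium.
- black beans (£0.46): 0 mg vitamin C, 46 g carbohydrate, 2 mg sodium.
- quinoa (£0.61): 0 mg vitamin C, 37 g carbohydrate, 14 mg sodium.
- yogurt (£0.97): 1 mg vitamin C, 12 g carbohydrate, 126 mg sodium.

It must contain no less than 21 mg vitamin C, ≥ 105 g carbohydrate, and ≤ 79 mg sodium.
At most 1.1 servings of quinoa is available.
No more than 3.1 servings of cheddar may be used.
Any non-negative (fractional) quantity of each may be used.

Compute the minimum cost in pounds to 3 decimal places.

£0.779

Treat it as an LP. Let x1 = servings of cheddar, x2 = servings of chicken breast, x3 = servings of bananas, x4 = servings of black beans, x5 = servings of quinoa, x6 = servings of yogurt.
Minimize 0.39x1 + 1.38x2 + 0.23x3 + 0.46x4 + 0.61x5 + 0.97x6 with:
  12x3 + 1x6 ≥ 21   (vitamin C)
  1x1 + 31x3 + 46x4 + 37x5 + 12x6 ≥ 105   (carbohydrate)
  159x1 + 68x2 + 1x3 + 2x4 + 14x5 + 126x6 ≤ 79   (sodium)
  x5 ≤ 1.1
  x1 ≤ 3.1
  x1, x2, x3, x4, x5, x6 ≥ 0.
The minimum-cost mix takes nothing from cheddar, chicken breast, black beans, quinoa, yogurt — only bananas. There the carbohydrate constraint is tight.
Solving gives x3 = 3.387.
Hence cost = 0.23·3.387 = £0.77901.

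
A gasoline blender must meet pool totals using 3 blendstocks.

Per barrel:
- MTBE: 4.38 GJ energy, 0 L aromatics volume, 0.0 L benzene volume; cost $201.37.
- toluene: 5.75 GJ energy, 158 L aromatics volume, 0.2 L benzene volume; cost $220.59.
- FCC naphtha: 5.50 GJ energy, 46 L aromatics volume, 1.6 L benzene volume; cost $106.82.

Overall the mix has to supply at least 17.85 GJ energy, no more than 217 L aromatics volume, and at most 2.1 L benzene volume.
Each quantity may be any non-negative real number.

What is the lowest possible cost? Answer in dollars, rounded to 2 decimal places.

Let x1 = barrels of MTBE, x2 = barrels of toluene, x3 = barrels of FCC naphtha.
Minimise 201.37x1 + 220.59x2 + 106.82x3 s.t.:
  4.38x1 + 5.75x2 + 5.5x3 ≥ 17.85   (energy)
  158x2 + 46x3 ≤ 217   (aromatics volume)
  0.2x2 + 1.6x3 ≤ 2.1   (benzene volume)
  x1, x2, x3 ≥ 0.
The optimal mix uses every input. The energy, aromatics volume, benzene volume requirements are met with equality.
Optimal quantities: MTBE = 1.23819 barrels, toluene = 1.02874 barrels, FCC naphtha = 1.18391 barrels.
Hence cost = 201.37·1.23819 + 220.59·1.02874 + 106.82·1.18391 = $602.7293.

$602.73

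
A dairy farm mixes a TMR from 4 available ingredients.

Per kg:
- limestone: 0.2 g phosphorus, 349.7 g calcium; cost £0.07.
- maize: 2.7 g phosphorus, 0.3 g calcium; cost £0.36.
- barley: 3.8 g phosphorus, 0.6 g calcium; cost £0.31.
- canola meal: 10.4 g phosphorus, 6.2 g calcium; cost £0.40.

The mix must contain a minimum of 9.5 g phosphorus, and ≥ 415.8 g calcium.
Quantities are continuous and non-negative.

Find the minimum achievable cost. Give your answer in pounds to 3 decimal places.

Set it up as a linear program. Let x1 = kg of limestone, x2 = kg of maize, x3 = kg of barley, x4 = kg of canola meal.
Minimise 0.07x1 + 0.36x2 + 0.31x3 + 0.4x4 subject to:
  0.2x1 + 2.7x2 + 3.8x3 + 10.4x4 ≥ 9.5   (phosphorus)
  349.7x1 + 0.3x2 + 0.6x3 + 6.2x4 ≥ 415.8   (calcium)
  x1, x2, x3, x4 ≥ 0.
The minimum-cost mix takes nothing from maize, barley — only limestone, canola meal. Binding constraints: phosphorus and calcium.
That vertex is x1 = 1.173, x4 = 0.8909.
Total cost: 0.07·1.173 + 0.4·0.8909 = 0.43847.

£0.438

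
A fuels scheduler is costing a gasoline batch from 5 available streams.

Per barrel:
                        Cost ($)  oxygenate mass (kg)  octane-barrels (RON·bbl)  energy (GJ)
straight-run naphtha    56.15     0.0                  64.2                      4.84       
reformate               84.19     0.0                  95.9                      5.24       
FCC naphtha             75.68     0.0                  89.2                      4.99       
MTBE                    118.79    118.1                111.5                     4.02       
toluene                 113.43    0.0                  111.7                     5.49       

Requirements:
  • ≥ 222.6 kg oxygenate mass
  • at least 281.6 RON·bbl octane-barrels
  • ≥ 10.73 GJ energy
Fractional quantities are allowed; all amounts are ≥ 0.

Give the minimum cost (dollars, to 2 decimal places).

$284.51

Let x1 = barrels of straight-run naphtha, x2 = barrels of reformate, x3 = barrels of FCC naphtha, x4 = barrels of MTBE, x5 = barrels of toluene.
Minimise 56.15x1 + 84.19x2 + 75.68x3 + 118.79x4 + 113.43x5 subject to:
  118.1x4 ≥ 222.6   (oxygenate mass)
  64.2x1 + 95.9x2 + 89.2x3 + 111.5x4 + 111.7x5 ≥ 281.6   (octane-barrels)
  4.84x1 + 5.24x2 + 4.99x3 + 4.02x4 + 5.49x5 ≥ 10.73   (energy)
  x1, x2, x3, x4, x5 ≥ 0.
The optimal basis is {FCC naphtha, MTBE}; straight-run naphtha, reformate, toluene drop out. There the oxygenate mass and octane-barrels constraints are tight.
Solving gives x3 = 0.8009, x4 = 1.8848.
Total cost: 75.68·0.8009 + 118.79·1.8848 = 284.5075.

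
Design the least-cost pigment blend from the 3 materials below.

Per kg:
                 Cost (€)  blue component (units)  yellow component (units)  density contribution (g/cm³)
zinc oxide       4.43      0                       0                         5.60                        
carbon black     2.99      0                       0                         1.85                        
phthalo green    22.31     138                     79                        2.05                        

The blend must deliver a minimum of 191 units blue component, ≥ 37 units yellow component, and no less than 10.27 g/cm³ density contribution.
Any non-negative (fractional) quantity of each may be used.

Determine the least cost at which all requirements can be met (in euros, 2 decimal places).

€36.76

Let x1 = kg of zinc oxide, x2 = kg of carbon black, x3 = kg of phthalo green.
Minimise 4.43x1 + 2.99x2 + 22.31x3 with:
  138x3 ≥ 191   (blue component)
  79x3 ≥ 37   (yellow component)
  5.6x1 + 1.85x2 + 2.05x3 ≥ 10.27   (density contribution)
  x1, x2, x3 ≥ 0.
The minimum-cost mix takes nothing from carbon black — only zinc oxide, phthalo green. Binding constraints: blue component and density contribution.
That vertex is x1 = 1.327, x3 = 1.384.
Total cost: 4.43·1.327 + 22.31·1.384 = 36.7557.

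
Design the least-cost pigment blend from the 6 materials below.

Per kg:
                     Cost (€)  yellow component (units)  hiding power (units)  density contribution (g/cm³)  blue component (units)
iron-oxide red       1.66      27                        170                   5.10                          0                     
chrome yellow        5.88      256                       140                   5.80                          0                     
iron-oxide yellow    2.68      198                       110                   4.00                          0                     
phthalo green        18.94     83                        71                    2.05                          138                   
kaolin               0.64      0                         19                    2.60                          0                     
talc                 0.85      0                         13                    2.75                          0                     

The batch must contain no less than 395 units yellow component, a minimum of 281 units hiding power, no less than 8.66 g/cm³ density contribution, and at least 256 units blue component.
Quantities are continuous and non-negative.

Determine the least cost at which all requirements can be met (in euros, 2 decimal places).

Let x1 = kg of iron-oxide red, x2 = kg of chrome yellow, x3 = kg of iron-oxide yellow, x4 = kg of phthalo green, x5 = kg of kaolin, x6 = kg of talc.
Minimize 1.66x1 + 5.88x2 + 2.68x3 + 18.94x4 + 0.64x5 + 0.85x6 subject to:
  27x1 + 256x2 + 198x3 + 83x4 ≥ 395   (yellow component)
  170x1 + 140x2 + 110x3 + 71x4 + 19x5 + 13x6 ≥ 281   (hiding power)
  5.1x1 + 5.8x2 + 4x3 + 2.05x4 + 2.6x5 + 2.75x6 ≥ 8.66   (density contribution)
  138x4 ≥ 256   (blue component)
  x1, x2, x3, x4, x5, x6 ≥ 0.
The minimum-cost mix takes nothing from chrome yellow, kaolin, talc — only iron-oxide red, iron-oxide yellow, phthalo green. There the yellow component, hiding power, blue component constraints are tight.
Solving gives x1 = 0.09926, x3 = 1.204, x4 = 1.855.
Objective = 1.66·0.09926 + 2.68·1.204 + 18.94·1.855 = 38.5252.

€38.53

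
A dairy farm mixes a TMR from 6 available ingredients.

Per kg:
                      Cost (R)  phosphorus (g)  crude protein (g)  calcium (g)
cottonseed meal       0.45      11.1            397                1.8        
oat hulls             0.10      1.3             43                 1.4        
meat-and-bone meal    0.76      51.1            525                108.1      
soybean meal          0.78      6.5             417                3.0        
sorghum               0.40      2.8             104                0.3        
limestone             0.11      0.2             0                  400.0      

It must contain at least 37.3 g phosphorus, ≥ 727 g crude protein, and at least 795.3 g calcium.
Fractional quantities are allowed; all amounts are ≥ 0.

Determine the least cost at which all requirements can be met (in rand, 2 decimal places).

Set it up as a linear program. Let x1 = kg of cottonseed meal, x2 = kg of oat hulls, x3 = kg of meat-and-bone meal, x4 = kg of soybean meal, x5 = kg of sorghum, x6 = kg of limestone.
min 0.45x1 + 0.1x2 + 0.76x3 + 0.78x4 + 0.4x5 + 0.11x6 s.t.:
  11.1x1 + 1.3x2 + 51.1x3 + 6.5x4 + 2.8x5 + 0.2x6 ≥ 37.3   (phosphorus)
  397x1 + 43x2 + 525x3 + 417x4 + 104x5 ≥ 727   (crude protein)
  1.8x1 + 1.4x2 + 108.1x3 + 3x4 + 0.3x5 + 400x6 ≥ 795.3   (calcium)
  x1, x2, x3, x4, x5, x6 ≥ 0.
At the optimum only cottonseed meal, meat-and-bone meal, limestone are positive (oat hulls, soybean meal, sorghum = 0). There the phosphorus, crude protein, calcium constraints are tight.
Solving gives x1 = 1.228, x3 = 0.4558, x6 = 1.86.
Objective = 0.45·1.228 + 0.76·0.4558 + 0.11·1.86 = 1.1036.

R1.10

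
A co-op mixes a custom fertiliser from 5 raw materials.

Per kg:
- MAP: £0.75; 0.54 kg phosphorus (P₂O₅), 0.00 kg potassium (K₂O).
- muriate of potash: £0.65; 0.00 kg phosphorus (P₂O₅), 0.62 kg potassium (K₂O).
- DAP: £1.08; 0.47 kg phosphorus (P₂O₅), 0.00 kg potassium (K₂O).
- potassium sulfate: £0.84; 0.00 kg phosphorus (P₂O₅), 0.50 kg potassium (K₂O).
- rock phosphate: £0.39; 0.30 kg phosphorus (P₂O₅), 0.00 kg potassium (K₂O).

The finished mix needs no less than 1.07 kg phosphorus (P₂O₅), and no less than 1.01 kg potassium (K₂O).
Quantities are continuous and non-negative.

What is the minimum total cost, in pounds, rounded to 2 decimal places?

Let x1 = kg of MAP, x2 = kg of muriate of potash, x3 = kg of DAP, x4 = kg of potassium sulfate, x5 = kg of rock phosphate.
Minimize 0.75x1 + 0.65x2 + 1.08x3 + 0.84x4 + 0.39x5 with:
  0.54x1 + 0.47x3 + 0.3x5 ≥ 1.07   (phosphorus (P₂O₅))
  0.62x2 + 0.5x4 ≥ 1.01   (potassium (K₂O))
  x1, x2, x3, x4, x5 ≥ 0.
The optimal basis is {muriate of potash, rock phosphate}; MAP, DAP, potassium sulfate drop out. The phosphorus (P₂O₅) and potassium (K₂O) requirements are met with equality.
That vertex is x2 = 1.629, x5 = 3.567.
Objective = 0.65·1.629 + 0.39·3.567 = 2.4500.

£2.45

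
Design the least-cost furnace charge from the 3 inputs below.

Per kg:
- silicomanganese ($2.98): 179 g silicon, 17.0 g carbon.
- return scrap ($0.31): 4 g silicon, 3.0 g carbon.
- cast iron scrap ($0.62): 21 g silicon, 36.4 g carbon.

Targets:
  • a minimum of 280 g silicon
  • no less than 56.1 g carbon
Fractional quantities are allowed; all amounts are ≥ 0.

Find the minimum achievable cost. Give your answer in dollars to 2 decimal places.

Let x1 = kg of silicomanganese, x2 = kg of return scrap, x3 = kg of cast iron scrap.
Minimize 2.98x1 + 0.31x2 + 0.62x3 subject to:
  179x1 + 4x2 + 21x3 ≥ 280   (silicon)
  17x1 + 3x2 + 36.4x3 ≥ 56.1   (carbon)
  x1, x2, x3 ≥ 0.
The cheapest feasible vertex uses only silicomanganese, cast iron scrap; return scrap is not used. Binding constraints: silicon and carbon.
Optimal quantities: silicomanganese = 1.464 kg, cast iron scrap = 0.8576 kg.
Total cost: 2.98·1.464 + 0.62·0.8576 = 4.8944.

$4.89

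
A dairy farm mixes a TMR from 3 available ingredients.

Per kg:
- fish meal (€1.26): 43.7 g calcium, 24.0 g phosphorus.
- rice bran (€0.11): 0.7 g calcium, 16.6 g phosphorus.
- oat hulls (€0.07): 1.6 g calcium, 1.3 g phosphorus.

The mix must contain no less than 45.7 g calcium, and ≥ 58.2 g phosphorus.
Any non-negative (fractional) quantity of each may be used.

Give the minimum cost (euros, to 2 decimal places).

€1.50

Let x1 = kg of fish meal, x2 = kg of rice bran, x3 = kg of oat hulls.
Minimise 1.26x1 + 0.11x2 + 0.07x3 with:
  43.7x1 + 0.7x2 + 1.6x3 ≥ 45.7   (calcium)
  24x1 + 16.6x2 + 1.3x3 ≥ 58.2   (phosphorus)
  x1, x2, x3 ≥ 0.
The optimal basis is {fish meal, rice bran}; oat hulls drops out. The calcium and phosphorus requirements are met with equality.
Optimal quantities: fish meal = 1.013 kg, rice bran = 2.041 kg.
Total cost: 1.26·1.013 + 0.11·2.041 = 1.5009.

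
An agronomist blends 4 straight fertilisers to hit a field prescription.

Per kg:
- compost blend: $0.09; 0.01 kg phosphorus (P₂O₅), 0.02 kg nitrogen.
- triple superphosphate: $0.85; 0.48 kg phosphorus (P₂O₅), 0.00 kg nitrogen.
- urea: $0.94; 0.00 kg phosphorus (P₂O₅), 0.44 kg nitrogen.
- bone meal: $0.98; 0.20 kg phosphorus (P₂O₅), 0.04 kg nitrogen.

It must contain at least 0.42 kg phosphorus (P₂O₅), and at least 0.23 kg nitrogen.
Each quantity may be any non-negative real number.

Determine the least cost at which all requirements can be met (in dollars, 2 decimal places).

$1.24

Let x1 = kg of compost blend, x2 = kg of triple superphosphate, x3 = kg of urea, x4 = kg of bone meal.
Minimise 0.09x1 + 0.85x2 + 0.94x3 + 0.98x4 with:
  0.01x1 + 0.48x2 + 0.2x4 ≥ 0.42   (phosphorus (P₂O₅))
  0.02x1 + 0.44x3 + 0.04x4 ≥ 0.23   (nitrogen)
  x1, x2, x3, x4 ≥ 0.
At the optimum only triple superphosphate, urea are positive (compost blend, bone meal = 0). There the phosphorus (P₂O₅) and nitrogen constraints are tight.
So triple superphosphate = 0.875 kg, urea = 0.5227 kg.
Cost = 0.85·0.875 + 0.94·0.5227 = 1.2351.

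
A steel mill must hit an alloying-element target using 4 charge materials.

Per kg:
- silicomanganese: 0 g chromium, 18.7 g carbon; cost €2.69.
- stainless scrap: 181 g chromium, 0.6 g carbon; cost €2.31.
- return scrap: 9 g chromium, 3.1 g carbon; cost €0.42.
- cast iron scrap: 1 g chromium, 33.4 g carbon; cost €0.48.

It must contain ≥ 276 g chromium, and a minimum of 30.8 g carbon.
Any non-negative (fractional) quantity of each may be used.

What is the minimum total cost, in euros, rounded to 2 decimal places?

€3.94

Set it up as a linear program. Let x1 = kg of silicomanganese, x2 = kg of stainless scrap, x3 = kg of return scrap, x4 = kg of cast iron scrap.
Minimise 2.69x1 + 2.31x2 + 0.42x3 + 0.48x4 s.t.:
  181x2 + 9x3 + 1x4 ≥ 276   (chromium)
  18.7x1 + 0.6x2 + 3.1x3 + 33.4x4 ≥ 30.8   (carbon)
  x1, x2, x3, x4 ≥ 0.
The cheapest feasible vertex uses only stainless scrap, cast iron scrap; silicomanganese, return scrap are not used. The chromium and carbon requirements are met with equality.
Solving gives x2 = 1.52, x4 = 0.8949.
Objective = 2.31·1.52 + 0.48·0.8949 = 3.9408.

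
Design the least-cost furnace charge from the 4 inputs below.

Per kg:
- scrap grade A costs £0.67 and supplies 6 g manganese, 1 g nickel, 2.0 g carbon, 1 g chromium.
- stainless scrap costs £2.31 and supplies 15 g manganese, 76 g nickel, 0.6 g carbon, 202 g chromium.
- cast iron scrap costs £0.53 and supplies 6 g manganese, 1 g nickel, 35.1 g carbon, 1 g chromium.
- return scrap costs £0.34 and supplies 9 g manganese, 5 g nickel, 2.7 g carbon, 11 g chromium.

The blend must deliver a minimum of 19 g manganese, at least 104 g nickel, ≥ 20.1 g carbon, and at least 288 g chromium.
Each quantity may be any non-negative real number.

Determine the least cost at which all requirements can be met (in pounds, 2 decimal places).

£3.58

This is a linear program. Let x1 = kg of scrap grade A, x2 = kg of stainless scrap, x3 = kg of cast iron scrap, x4 = kg of return scrap.
min 0.67x1 + 2.31x2 + 0.53x3 + 0.34x4 with:
  6x1 + 15x2 + 6x3 + 9x4 ≥ 19   (manganese)
  1x1 + 76x2 + 1x3 + 5x4 ≥ 104   (nickel)
  2x1 + 0.6x2 + 35.1x3 + 2.7x4 ≥ 20.1   (carbon)
  1x1 + 202x2 + 1x3 + 11x4 ≥ 288   (chromium)
  x1, x2, x3, x4 ≥ 0.
The minimum-cost mix takes nothing from scrap grade A, return scrap — only stainless scrap, cast iron scrap. Binding constraints: carbon and chromium.
That vertex is x2 = 1.423, x3 = 0.5483.
Hence cost = 2.31·1.423 + 0.53·0.5483 = £3.5777.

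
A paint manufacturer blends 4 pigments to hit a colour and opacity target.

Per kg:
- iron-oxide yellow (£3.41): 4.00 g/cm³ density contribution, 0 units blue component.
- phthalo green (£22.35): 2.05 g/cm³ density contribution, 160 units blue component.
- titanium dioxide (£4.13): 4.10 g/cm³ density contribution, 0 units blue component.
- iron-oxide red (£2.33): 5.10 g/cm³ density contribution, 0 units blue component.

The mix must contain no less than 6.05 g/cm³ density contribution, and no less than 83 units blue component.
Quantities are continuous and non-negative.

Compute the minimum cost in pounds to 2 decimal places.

Set it up as a linear program. Let x1 = kg of iron-oxide yellow, x2 = kg of phthalo green, x3 = kg of titanium dioxide, x4 = kg of iron-oxide red.
Minimise 3.41x1 + 22.35x2 + 4.13x3 + 2.33x4 subject to:
  4x1 + 2.05x2 + 4.1x3 + 5.1x4 ≥ 6.05   (density contribution)
  160x2 ≥ 83   (blue component)
  x1, x2, x3, x4 ≥ 0.
The optimal basis is {phthalo green, iron-oxide red}; iron-oxide yellow, titanium dioxide drop out. There the density contribution and blue component constraints are tight.
Optimal quantities: phthalo green = 0.5188 kg, iron-oxide red = 0.9778 kg.
Cost = 22.35·0.5188 + 2.33·0.9778 = 13.8735.

£13.87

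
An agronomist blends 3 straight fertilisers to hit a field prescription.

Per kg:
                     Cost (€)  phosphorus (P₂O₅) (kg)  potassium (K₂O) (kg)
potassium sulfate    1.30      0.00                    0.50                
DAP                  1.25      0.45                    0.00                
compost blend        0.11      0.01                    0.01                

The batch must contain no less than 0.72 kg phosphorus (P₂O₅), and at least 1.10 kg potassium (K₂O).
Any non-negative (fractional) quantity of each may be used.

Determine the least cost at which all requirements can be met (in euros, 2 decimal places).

Set it up as a linear program. Let x1 = kg of potassium sulfate, x2 = kg of DAP, x3 = kg of compost blend.
Minimize 1.3x1 + 1.25x2 + 0.11x3 s.t.:
  0.45x2 + 0.01x3 ≥ 0.72   (phosphorus (P₂O₅))
  0.5x1 + 0.01x3 ≥ 1.1   (potassium (K₂O))
  x1, x2, x3 ≥ 0.
The cheapest feasible vertex uses only potassium sulfate, DAP; compost blend is not used. There the phosphorus (P₂O₅) and potassium (K₂O) constraints are tight.
So potassium sulfate = 2.2 kg, DAP = 1.6 kg.
Total cost: 1.3·2.2 + 1.25·1.6 = 4.8600.

€4.86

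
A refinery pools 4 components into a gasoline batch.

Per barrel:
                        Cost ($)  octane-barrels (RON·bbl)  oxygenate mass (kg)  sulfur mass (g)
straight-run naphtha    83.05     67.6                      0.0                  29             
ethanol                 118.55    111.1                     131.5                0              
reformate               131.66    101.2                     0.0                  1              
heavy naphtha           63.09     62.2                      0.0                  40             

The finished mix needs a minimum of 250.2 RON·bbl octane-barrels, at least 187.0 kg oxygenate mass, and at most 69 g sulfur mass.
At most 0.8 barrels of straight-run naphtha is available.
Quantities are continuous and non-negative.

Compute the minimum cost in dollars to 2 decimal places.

$262.11

Let x1 = barrels of straight-run naphtha, x2 = barrels of ethanol, x3 = barrels of reformate, x4 = barrels of heavy naphtha.
min 83.05x1 + 118.55x2 + 131.66x3 + 63.09x4 with:
  67.6x1 + 111.1x2 + 101.2x3 + 62.2x4 ≥ 250.2   (octane-barrels)
  131.5x2 ≥ 187   (oxygenate mass)
  29x1 + 1x3 + 40x4 ≤ 69   (sulfur mass)
  x1 ≤ 0.8
  x1, x2, x3, x4 ≥ 0.
The minimum-cost mix takes nothing from straight-run naphtha, reformate — only ethanol, heavy naphtha. Binding constraints: octane-barrels and oxygenate mass.
Solving gives x2 = 1.42205, x4 = 1.48247.
Cost = 118.55·1.42205 + 63.09·1.48247 = 262.1131.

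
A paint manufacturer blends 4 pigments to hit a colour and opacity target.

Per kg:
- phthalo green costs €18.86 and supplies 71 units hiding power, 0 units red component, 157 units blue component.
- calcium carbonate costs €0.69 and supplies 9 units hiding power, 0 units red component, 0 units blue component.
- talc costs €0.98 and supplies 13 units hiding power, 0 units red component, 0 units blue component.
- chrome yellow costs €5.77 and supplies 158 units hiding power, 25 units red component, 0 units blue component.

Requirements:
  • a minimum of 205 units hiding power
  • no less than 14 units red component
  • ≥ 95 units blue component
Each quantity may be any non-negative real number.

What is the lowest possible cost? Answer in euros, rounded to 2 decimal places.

Treat it as an LP. Let x1 = kg of phthalo green, x2 = kg of calcium carbonate, x3 = kg of talc, x4 = kg of chrome yellow.
min 18.86x1 + 0.69x2 + 0.98x3 + 5.77x4 s.t.:
  71x1 + 9x2 + 13x3 + 158x4 ≥ 205   (hiding power)
  25x4 ≥ 14   (red component)
  157x1 ≥ 95   (blue component)
  x1, x2, x3, x4 ≥ 0.
The optimal basis is {phthalo green, chrome yellow}; calcium carbonate, talc drop out. Binding constraints: hiding power and blue component.
Solving gives x1 = 0.6051, x4 = 1.026.
Total cost: 18.86·0.6051 + 5.77·1.026 = 17.3322.

€17.33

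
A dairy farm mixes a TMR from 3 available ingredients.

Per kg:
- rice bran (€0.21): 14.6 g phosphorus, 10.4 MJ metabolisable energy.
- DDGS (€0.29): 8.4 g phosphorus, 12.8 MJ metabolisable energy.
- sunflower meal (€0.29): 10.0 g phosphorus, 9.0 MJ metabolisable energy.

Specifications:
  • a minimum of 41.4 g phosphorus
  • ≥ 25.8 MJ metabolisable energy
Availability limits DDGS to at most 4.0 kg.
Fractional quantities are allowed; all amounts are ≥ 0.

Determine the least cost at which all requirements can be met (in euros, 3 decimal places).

€0.595

Let x1 = kg of rice bran, x2 = kg of DDGS, x3 = kg of sunflower meal.
Minimise 0.21x1 + 0.29x2 + 0.29x3 s.t.:
  14.6x1 + 8.4x2 + 10x3 ≥ 41.4   (phosphorus)
  10.4x1 + 12.8x2 + 9x3 ≥ 25.8   (metabolisable energy)
  x2 ≤ 4
  x1, x2, x3 ≥ 0.
The optimal basis is {rice bran}; DDGS, sunflower meal drop out. Binding constraint: phosphorus.
That vertex is x1 = 2.8356.
Objective = 0.21·2.8356 = 0.59548.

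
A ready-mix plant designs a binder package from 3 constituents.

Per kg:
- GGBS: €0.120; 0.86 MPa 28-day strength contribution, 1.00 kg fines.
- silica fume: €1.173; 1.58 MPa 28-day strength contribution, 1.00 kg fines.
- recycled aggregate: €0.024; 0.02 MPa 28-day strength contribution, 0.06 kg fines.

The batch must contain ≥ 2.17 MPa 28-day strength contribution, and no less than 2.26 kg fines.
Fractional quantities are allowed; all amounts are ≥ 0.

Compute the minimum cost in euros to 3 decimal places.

Treat it as an LP. Let x1 = kg of GGBS, x2 = kg of silica fume, x3 = kg of recycled aggregate.
Minimise 0.12x1 + 1.173x2 + 0.024x3 subject to:
  0.86x1 + 1.58x2 + 0.02x3 ≥ 2.17   (28-day strength contribution)
  1x1 + 1x2 + 0.06x3 ≥ 2.26   (fines)
  x1, x2, x3 ≥ 0.
The cheapest feasible vertex uses only GGBS; silica fume, recycled aggregate are not used. There the 28-day strength contribution constraint is tight.
Solving gives x1 = 2.523.
Total cost: 0.12·2.523 = 0.30276.

€0.303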